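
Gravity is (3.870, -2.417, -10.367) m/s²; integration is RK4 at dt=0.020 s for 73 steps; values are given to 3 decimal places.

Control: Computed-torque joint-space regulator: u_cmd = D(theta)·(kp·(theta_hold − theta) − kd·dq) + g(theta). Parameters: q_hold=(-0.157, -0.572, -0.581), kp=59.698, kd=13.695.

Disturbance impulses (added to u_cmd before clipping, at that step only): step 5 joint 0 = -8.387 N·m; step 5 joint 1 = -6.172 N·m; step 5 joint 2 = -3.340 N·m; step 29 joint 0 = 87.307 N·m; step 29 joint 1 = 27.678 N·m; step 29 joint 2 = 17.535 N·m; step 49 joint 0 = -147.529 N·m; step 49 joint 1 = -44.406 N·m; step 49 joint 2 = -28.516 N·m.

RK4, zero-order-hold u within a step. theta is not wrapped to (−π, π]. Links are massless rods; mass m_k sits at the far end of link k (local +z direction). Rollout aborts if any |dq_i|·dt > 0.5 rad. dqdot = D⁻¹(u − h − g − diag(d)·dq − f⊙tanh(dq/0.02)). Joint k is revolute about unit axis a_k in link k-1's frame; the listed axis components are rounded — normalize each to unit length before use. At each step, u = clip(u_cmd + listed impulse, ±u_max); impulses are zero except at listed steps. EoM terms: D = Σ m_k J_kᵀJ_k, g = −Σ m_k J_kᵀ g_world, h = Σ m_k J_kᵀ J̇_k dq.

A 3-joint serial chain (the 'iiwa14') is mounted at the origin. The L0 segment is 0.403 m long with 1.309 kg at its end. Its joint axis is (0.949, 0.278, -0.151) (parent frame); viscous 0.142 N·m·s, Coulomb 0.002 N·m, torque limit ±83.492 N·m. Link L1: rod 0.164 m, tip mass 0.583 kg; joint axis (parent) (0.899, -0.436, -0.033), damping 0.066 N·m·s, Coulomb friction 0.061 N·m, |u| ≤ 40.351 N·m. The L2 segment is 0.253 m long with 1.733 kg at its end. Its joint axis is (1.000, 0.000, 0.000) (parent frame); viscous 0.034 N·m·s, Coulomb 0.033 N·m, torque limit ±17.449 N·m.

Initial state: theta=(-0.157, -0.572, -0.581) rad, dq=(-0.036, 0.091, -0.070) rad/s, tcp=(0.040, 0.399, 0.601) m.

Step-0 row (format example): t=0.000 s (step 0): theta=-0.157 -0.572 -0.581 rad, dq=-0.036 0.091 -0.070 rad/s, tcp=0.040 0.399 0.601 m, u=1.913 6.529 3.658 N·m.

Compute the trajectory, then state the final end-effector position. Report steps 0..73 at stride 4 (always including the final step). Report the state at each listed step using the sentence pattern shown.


t=0.080 s (step 4): theta=-0.158 -0.570 -0.581 rad, dq=-0.005 0.002 0.003 rad/s, tcp=0.039 0.400 0.602 m, u=1.696 6.563 3.640 N·m.
t=0.160 s (step 8): theta=-0.159 -0.586 -0.582 rad, dq=-0.002 -0.190 -0.015 rad/s, tcp=0.041 0.403 0.596 m, u=3.190 7.699 4.239 N·m.
t=0.240 s (step 12): theta=-0.159 -0.591 -0.583 rad, dq=0.002 0.012 0.004 rad/s, tcp=0.042 0.404 0.594 m, u=2.161 6.974 3.833 N·m.
t=0.320 s (step 16): theta=-0.158 -0.589 -0.582 rad, dq=0.010 0.039 0.018 rad/s, tcp=0.041 0.403 0.595 m, u=1.695 6.722 3.686 N·m.
t=0.400 s (step 20): theta=-0.157 -0.586 -0.581 rad, dq=0.010 0.036 0.016 rad/s, tcp=0.041 0.402 0.597 m, u=1.512 6.626 3.632 N·m.
t=0.480 s (step 24): theta=-0.157 -0.583 -0.579 rad, dq=0.008 0.027 0.013 rad/s, tcp=0.041 0.401 0.598 m, u=1.459 6.596 3.617 N·m.
t=0.560 s (step 28): theta=-0.156 -0.582 -0.578 rad, dq=0.004 0.019 0.010 rad/s, tcp=0.041 0.401 0.599 m, u=1.457 6.589 3.614 N·m.
t=0.640 s (step 32): theta=-0.106 -0.520 -0.670 rad, dq=0.602 0.726 -0.980 rad/s, tcp=0.042 0.367 0.615 m, u=-14.424 1.090 1.029 N·m.
t=0.720 s (step 36): theta=-0.088 -0.500 -0.692 rad, dq=-0.034 -0.043 0.128 rad/s, tcp=0.044 0.354 0.623 m, u=-4.903 4.306 2.695 N·m.
t=0.800 s (step 40): theta=-0.099 -0.509 -0.676 rad, dq=-0.216 -0.143 0.236 rad/s, tcp=0.042 0.362 0.620 m, u=-0.464 5.737 3.465 N·m.
t=0.880 s (step 44): theta=-0.117 -0.520 -0.658 rad, dq=-0.217 -0.136 0.211 rad/s, tcp=0.040 0.373 0.614 m, u=1.355 6.326 3.757 N·m.
t=0.960 s (step 48): theta=-0.133 -0.530 -0.643 rad, dq=-0.163 -0.102 0.150 rad/s, tcp=0.038 0.383 0.609 m, u=1.939 6.523 3.835 N·m.
t=1.040 s (step 52): theta=-0.177 -0.680 -0.508 rad, dq=-0.581 -1.795 1.775 rad/s, tcp=0.050 0.424 0.574 m, u=18.489 15.109 7.581 N·m.
t=1.120 s (step 56): theta=-0.200 -0.735 -0.449 rad, dq=-0.058 0.060 0.002 rad/s, tcp=0.053 0.440 0.559 m, u=8.444 10.030 5.039 N·m.
t=1.200 s (step 60): theta=-0.197 -0.713 -0.461 rad, dq=0.114 0.412 -0.239 rad/s, tcp=0.051 0.436 0.566 m, u=3.778 7.764 3.860 N·m.
t=1.280 s (step 64): theta=-0.186 -0.679 -0.481 rad, dq=0.135 0.410 -0.235 rad/s, tcp=0.049 0.426 0.578 m, u=1.836 6.826 3.412 N·m.
t=1.360 s (step 68): theta=-0.176 -0.650 -0.497 rad, dq=0.109 0.311 -0.187 rad/s, tcp=0.047 0.417 0.588 m, u=1.176 6.515 3.301 N·m.
t=1.440 s (step 72): theta=-0.169 -0.629 -0.510 rad, dq=0.076 0.209 -0.140 rad/s, tcp=0.046 0.411 0.594 m, u=1.064 6.467 3.322 N·m.
t=1.460 s (step 73): theta=-0.168 -0.625 -0.513 rad, dq=0.068 0.187 -0.129 rad/s, tcp=0.046 0.409 0.596 m.
final tcp position (m): 0.046 0.409 0.596


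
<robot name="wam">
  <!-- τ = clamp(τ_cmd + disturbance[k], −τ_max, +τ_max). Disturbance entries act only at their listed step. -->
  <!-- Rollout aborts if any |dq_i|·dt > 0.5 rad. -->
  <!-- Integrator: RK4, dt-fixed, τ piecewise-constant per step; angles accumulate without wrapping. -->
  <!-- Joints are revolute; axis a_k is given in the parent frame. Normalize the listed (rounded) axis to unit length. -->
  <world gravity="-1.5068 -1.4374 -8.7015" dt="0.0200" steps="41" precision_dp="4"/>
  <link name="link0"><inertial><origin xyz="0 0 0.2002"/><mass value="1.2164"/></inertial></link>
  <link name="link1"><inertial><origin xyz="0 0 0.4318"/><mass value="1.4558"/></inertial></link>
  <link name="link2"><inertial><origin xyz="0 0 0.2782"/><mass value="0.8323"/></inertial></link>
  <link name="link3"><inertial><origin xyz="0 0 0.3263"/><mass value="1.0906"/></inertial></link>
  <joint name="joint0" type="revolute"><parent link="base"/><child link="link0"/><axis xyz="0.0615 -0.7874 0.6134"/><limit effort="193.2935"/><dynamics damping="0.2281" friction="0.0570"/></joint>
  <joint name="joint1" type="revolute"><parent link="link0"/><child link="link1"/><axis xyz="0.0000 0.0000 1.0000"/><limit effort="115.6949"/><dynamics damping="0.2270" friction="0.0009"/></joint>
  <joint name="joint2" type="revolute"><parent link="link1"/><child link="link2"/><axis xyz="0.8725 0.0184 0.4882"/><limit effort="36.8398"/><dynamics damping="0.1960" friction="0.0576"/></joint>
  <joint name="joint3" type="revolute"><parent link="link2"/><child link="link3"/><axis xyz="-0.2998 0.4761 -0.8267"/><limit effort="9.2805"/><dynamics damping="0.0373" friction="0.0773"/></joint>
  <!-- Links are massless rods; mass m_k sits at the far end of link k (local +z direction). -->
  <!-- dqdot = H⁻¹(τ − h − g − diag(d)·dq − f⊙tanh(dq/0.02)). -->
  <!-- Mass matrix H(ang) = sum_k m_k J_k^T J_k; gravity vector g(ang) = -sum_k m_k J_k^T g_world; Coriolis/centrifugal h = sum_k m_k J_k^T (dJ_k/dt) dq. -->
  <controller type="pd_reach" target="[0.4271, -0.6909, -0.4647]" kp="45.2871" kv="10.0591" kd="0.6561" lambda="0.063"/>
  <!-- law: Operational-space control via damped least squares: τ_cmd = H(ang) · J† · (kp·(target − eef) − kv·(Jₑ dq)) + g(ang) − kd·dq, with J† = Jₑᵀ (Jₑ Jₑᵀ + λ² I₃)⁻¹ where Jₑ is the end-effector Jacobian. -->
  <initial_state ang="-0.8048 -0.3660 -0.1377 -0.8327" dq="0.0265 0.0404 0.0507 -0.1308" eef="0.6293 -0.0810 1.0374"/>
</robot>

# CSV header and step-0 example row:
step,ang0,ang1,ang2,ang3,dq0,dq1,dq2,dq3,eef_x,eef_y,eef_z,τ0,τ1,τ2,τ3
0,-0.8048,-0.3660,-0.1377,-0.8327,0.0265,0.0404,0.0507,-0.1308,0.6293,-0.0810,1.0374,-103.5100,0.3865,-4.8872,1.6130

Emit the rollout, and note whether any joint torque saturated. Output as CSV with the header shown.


step,ang0,ang1,ang2,ang3,dq0,dq1,dq2,dq3,eef_x,eef_y,eef_z,τ0,τ1,τ2,τ3
1,-0.8208,-0.3779,-0.1443,-0.9135,-1.5982,-1.2513,-0.6476,-7.6225,0.6308,-0.0878,1.0314,-81.2782,1.3696,-4.0611,5.5531
2,-0.8617,-0.3765,-0.1415,-1.0074,-2.5294,0.2961,1.1863,-1.5511,0.6448,-0.1094,1.0147,-55.3588,0.7095,-2.9914,-0.0454
3,-0.9217,-0.3840,-0.1252,-1.0889,-3.4702,-1.1752,0.5151,-6.3306,0.6683,-0.1414,0.9889,-41.9044,1.9402,-1.3268,2.6029
4,-0.9966,-0.3894,-0.1033,-1.1641,-4.0489,0.1981,1.7761,-1.0924,0.6976,-0.1813,0.9547,-27.8281,1.0195,-0.0695,-1.6441
5,-1.0836,-0.3951,-0.0792,-1.2330,-4.6433,-0.7829,0.6649,-5.6247,0.7299,-0.2270,0.9125,-20.4208,1.5421,1.6818,1.2588
6,-1.1809,-0.4056,-0.0523,-1.2888,-5.1055,-0.3315,2.0164,0.0290,0.7629,-0.2768,0.8628,-13.6480,0.9472,2.7048,-2.9407
7,-1.2872,-0.4213,-0.0290,-1.3453,-5.5168,-1.2233,0.3525,-5.4627,0.7942,-0.3295,0.8059,-7.9032,1.1435,4.5391,0.8317
8,-1.4014,-0.4413,-0.0050,-1.3816,-5.9105,-0.8460,1.9913,1.6241,0.8234,-0.3846,0.7426,-3.8062,0.5237,5.4852,-4.2938
9,-1.5224,-0.4731,0.0116,-1.4264,-6.1737,-2.2818,-0.2898,-5.8505,0.8479,-0.4402,0.6728,3.1875,1.0571,7.7463,0.8708
10,-1.6486,-0.5100,0.0293,-1.4423,-6.4548,-1.5820,2.0074,3.9354,0.8681,-0.4970,0.5978,6.2487,0.3968,8.8386,-6.2718
11,-1.7780,-0.5634,0.0358,-1.4791,-6.4617,-3.6854,-1.2899,-7.2738,0.8811,-0.5524,0.5176,16.1906,1.5679,11.9388,1.3902
12,-1.9084,-0.6207,0.0473,-1.4739,-6.6060,-2.3639,2.4087,7.3330,0.8883,-0.6083,0.4339,17.4779,0.9235,12.9405,-9.2805
13,-2.0369,-0.6971,0.0446,-1.5062,-6.2068,-5.1756,-2.5977,-10.0864,0.8858,-0.6607,0.3473,30.6260,2.8936,17.0160,2.5380
14,-2.1623,-0.7721,0.0574,-1.4689,-6.3606,-2.9265,3.8584,13.0439,0.8769,-0.7136,0.2601,27.7128,2.1424,16.8477,-9.2805
15,-2.2836,-0.8575,0.0896,-1.3689,-5.7644,-4.9334,-0.5809,-2.3127,0.8609,-0.7653,0.1733,38.6907,4.0666,20.7745,-4.4160
16,-2.3954,-0.9546,0.0910,-1.3709,-5.4321,-4.8513,0.7402,1.9659,0.8325,-0.8094,0.0896,41.2484,4.7779,21.8040,-7.8266
17,-2.4975,-1.0508,0.0875,-1.3858,-4.7932,-4.8379,-0.9691,-3.1767,0.7962,-0.8486,0.0115,46.0168,5.3702,23.4898,-4.3924
18,-2.5917,-1.1451,0.0953,-1.3748,-4.6444,-4.6182,1.7225,4.0274,0.7547,-0.8838,-0.0594,44.3537,5.9550,22.4594,-9.2805
19,-2.6761,-1.2355,0.0961,-1.3925,-3.8328,-4.5362,-1.4598,-5.3953,0.7091,-0.9126,-0.1216,48.2389,6.2793,23.7802,-2.8623
20,-2.7558,-1.3193,0.1209,-1.3614,-4.1244,-3.8772,3.7810,7.9587,0.6631,-0.9378,-0.1755,41.4631,6.3823,20.2072,-9.2805
21,-2.8282,-1.3940,0.1474,-1.3379,-3.1529,-3.5870,-0.9046,-5.0665,0.6174,-0.9577,-0.2208,45.2703,6.4111,21.8794,-2.7258
22,-2.8953,-1.4613,0.1814,-1.3136,-3.5330,-3.1278,4.0876,6.9349,0.5740,-0.9724,-0.2587,37.8011,6.4668,17.7566,-9.2805
23,-2.9546,-1.5207,0.2028,-1.3358,-2.4429,-2.9766,-1.6240,-8.4932,0.5336,-0.9809,-0.2897,41.8694,6.5106,19.5914,0.4208
24,-3.0134,-1.5721,0.2587,-1.2850,-3.3656,-2.2789,6.7909,12.5675,0.4980,-0.9876,-0.3161,30.4856,6.2963,13.5039,-9.2805
25,-3.0651,-1.6155,0.3049,-1.2621,-1.8769,-2.0019,-1.7484,-9.3491,0.4664,-0.9903,-0.3376,36.4863,6.3324,17.0871,1.7799
26,-3.1144,-1.6551,0.3674,-1.2073,-2.9515,-2.0640,7.4902,13.7270,0.4392,-0.9908,-0.3562,25.5613,6.5581,10.8252,-9.2805
27,-3.1557,-1.6890,0.4114,-1.1988,-1.2815,-1.3337,-2.5571,-11.7601,0.4159,-0.9876,-0.3714,31.5618,6.3376,14.9962,4.2422
28,-3.1970,-1.7227,0.4846,-1.1220,-2.7127,-2.2351,9.2011,18.0233,0.3968,-0.9841,-0.3852,20.1877,6.9747,7.9471,-9.2805
29,-3.2313,-1.7517,0.5418,-1.0795,-0.8316,-0.4969,-2.8679,-12.4593,0.3811,-0.9784,-0.3965,26.0315,6.1558,12.9881,5.4690
30,-3.2642,-1.7826,0.6161,-0.9946,-2.3070,-2.7512,9.5629,19.4294,0.3686,-0.9723,-0.4068,16.5739,7.5054,6.2469,-9.2805
31,-3.2902,-1.8080,0.6697,-0.9565,-0.4271,0.2865,-3.5088,-14.1445,0.3590,-0.9642,-0.4152,21.2247,5.9618,11.3363,7.3488
32,-3.3163,-1.8400,0.7483,-0.8529,-2.0035,-3.6448,10.4879,22.7589,0.3520,-0.9567,-0.4231,13.2932,8.0440,4.6001,-9.2805
33,-3.3365,-1.8669,0.8090,-0.7871,-0.1796,1.0961,-3.6286,-14.5811,0.3472,-0.9480,-0.4294,16.5345,5.7398,9.7804,8.3215
34,-3.3560,-1.9013,0.8859,-0.6746,-1.5847,-4.6021,10.3784,23.9870,0.3443,-0.9398,-0.4351,11.2740,8.4155,3.7138,-9.2805
35,-3.3702,-1.9279,0.9418,-0.6110,0.0078,1.9575,-3.9442,-15.8876,0.3431,-0.9303,-0.4397,12.6165,5.5325,8.5534,9.2805
36,-3.3837,-1.9636,1.0124,-0.5019,-1.1874,-5.4587,10.0311,24.8385,0.3432,-0.9213,-0.4438,9.8162,8.5812,3.0085,-9.2805
37,-3.3930,-1.9900,1.0630,-0.4421,0.1118,2.7188,-4.0899,-16.9884,0.3445,-0.9114,-0.4471,9.3737,5.4192,7.5428,9.2805
38,-3.4011,-2.0204,1.1182,-0.3661,-0.7982,-5.4922,8.7776,22.6715,0.3467,-0.9013,-0.4500,8.6247,8.4307,2.6574,-9.2805
39,-3.4059,-2.0379,1.1520,-0.3497,0.2162,3.3931,-4.6306,-19.0738,0.3498,-0.8901,-0.4527,7.2677,5.3865,6.9152,9.2805
40,-3.4101,-2.0590,1.1905,-0.3188,-0.5636,-5.0760,7.8213,20.2993,0.3534,-0.8787,-0.4552,7.3096,8.3127,2.2858,-9.2805
41,-3.4119,-2.0677,1.2097,-0.3434,0.3236,3.7133,-5.2506,-20.7956,0.3574,-0.8664,-0.4577,,,,
# any joint saturated: yes


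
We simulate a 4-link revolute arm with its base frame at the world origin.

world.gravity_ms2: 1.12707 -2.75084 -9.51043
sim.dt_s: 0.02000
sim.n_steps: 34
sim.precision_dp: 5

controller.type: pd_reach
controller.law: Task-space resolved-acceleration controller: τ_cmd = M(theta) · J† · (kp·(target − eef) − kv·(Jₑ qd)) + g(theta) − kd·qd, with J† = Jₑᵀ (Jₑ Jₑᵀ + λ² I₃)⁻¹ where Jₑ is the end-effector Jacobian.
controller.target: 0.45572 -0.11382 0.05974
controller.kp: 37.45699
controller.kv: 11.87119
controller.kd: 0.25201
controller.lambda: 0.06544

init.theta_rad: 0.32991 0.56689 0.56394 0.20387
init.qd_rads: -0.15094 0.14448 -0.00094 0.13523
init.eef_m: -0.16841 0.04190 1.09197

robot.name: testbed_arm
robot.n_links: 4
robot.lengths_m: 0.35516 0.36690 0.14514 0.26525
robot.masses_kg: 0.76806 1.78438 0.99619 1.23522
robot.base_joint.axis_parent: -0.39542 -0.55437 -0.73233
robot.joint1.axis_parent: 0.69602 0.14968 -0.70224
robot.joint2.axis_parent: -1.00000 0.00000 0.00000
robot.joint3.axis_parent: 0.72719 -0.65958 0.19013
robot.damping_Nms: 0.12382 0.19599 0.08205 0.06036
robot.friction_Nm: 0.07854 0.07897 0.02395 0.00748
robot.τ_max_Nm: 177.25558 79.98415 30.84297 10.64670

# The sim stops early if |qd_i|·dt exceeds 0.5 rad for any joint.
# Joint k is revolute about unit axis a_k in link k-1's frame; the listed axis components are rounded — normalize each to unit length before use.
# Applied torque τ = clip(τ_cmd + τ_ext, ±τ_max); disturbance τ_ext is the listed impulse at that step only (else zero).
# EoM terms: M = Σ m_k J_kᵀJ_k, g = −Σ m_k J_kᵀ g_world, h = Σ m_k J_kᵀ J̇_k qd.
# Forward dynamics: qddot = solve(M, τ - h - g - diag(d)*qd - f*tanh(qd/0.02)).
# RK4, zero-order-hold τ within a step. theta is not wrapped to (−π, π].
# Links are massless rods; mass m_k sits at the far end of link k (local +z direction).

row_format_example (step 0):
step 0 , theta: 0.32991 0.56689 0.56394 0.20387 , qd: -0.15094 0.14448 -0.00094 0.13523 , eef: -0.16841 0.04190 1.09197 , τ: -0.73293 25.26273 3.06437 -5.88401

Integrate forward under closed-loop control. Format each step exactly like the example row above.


step 1 , theta: 0.33496 0.60719 0.60995 0.20089 , qd: 0.63023 3.79071 4.50972 -0.40288 , eef: -0.16340 0.03771 1.08802 , τ: 9.35278 18.80590 1.71393 -4.55241
step 2 , theta: 0.35389 0.70620 0.72639 0.18294 , qd: 1.22172 5.97831 7.03099 -1.32530 , eef: -0.15065 0.03059 1.07526 , τ: 22.10704 9.14407 2.26664 -3.54851
step 3 , theta: 0.38285 0.83521 0.87723 0.14404 , qd: 1.64460 6.83025 7.96435 -2.55815 , eef: -0.13206 0.01886 1.05251 , τ: 25.27130 -1.48734 3.12585 -2.44642
step 4 , theta: 0.41788 0.97042 1.03549 0.08055 , qd: 1.85127 6.66029 7.81266 -3.83853 , eef: -0.11014 0.00290 1.01923 , τ: 19.00416 -10.15777 3.16961 -1.05469
step 5 , theta: 0.45477 1.09619 1.18525 -0.00572 , qd: 1.84622 5.92640 7.15272 -4.85619 , eef: -0.08739 -0.01546 0.97637 , τ: 8.86318 -15.96128 2.21640 0.55864
step 6 , theta: 0.48981 1.20512 1.32058 -0.10812 , qd: 1.67139 4.98989 6.39322 -5.44835 , eef: -0.06567 -0.03395 0.92600 , τ: -1.13484 -19.25949 0.59051 2.20128
step 7 , theta: 0.52010 1.29535 1.44169 -0.21808 , qd: 1.37185 4.05477 5.74040 -5.60565 , eef: -0.04595 -0.05071 0.87073 , τ: -9.28743 -20.69646 -1.32442 3.68447
step 8 , theta: 0.54355 1.36783 1.55142 -0.32777 , qd: 0.98490 3.20893 5.25807 -5.41070 , eef: -0.02849 -0.06458 0.81317 , τ: -15.19543 -20.86135 -3.24066 4.88245
step 9 , theta: 0.55871 1.42457 1.65309 -0.43127 , qd: 0.53923 2.47456 4.93440 -4.97435 , eef: -0.01304 -0.07514 0.75557 , τ: -19.04281 -20.22549 -4.97764 5.73893
step 10 , theta: 0.56461 1.46772 1.74949 -0.52474 , qd: 0.05586 1.84429 4.72878 -4.39435 , eef: 0.00080 -0.08249 0.69963 , τ: -21.22904 -19.13970 -6.43627 6.25031
step 11 , theta: 0.56065 1.49915 1.84250 -0.60607 , qd: -0.44788 1.30037 4.59335 -3.74706 , eef: 0.01340 -0.08706 0.64653 , τ: -22.20671 -17.85079 -7.57180 6.44790
step 12 , theta: 0.54653 1.52046 1.93314 -0.67432 , qd: -0.96312 0.82959 4.48807 -3.07512 , eef: 0.02505 -0.08944 0.59703 , τ: -22.30468 -16.50823 -8.37334 6.37918
step 13 , theta: 0.52208 1.53297 2.02164 -0.72932 , qd: -1.48132 0.42155 4.37399 -2.41641 , eef: 0.03597 -0.09028 0.55160 , τ: -21.76733 -15.20264 -8.84879 6.10400
step 14 , theta: 0.48733 1.53789 2.10750 -0.77164 , qd: -1.99401 0.06939 4.21797 -1.80563 , eef: 0.04639 -0.09023 0.51047 , τ: -20.74545 -13.98256 -9.01808 5.68738
step 15 , theta: 0.44245 1.53639 2.18969 -0.80237 , qd: -2.49449 -0.21599 4.00023 -1.25962 , eef: 0.05652 -0.08987 0.47371 , τ: -19.28485 -12.86949 -8.90825 5.18973
step 16 , theta: 0.38779 1.52973 2.26676 -0.82325 , qd: -2.97131 -0.45061 3.70012 -0.82871 , eef: 0.06666 -0.08973 0.44121 , τ: -17.35956 -11.84905 -8.55342 4.67604
step 17 , theta: 0.32393 1.51881 2.33708 -0.83679 , qd: -3.41360 -0.64061 3.32138 -0.53208 , eef: 0.07719 -0.09019 0.41271 , τ: -14.87902 -10.88145 -7.99335 4.19178
step 18 , theta: 0.25168 1.50452 2.39922 -0.84571 , qd: -3.80997 -0.78824 2.88016 -0.37265 , eef: 0.08853 -0.09150 0.38781 , τ: -11.72227 -9.91963 -7.27113 3.76702
step 19 , theta: 0.17209 1.48769 2.45212 -0.85270 , qd: -4.14792 -0.89427 2.39875 -0.34150 , eef: 0.10108 -0.09372 0.36597 , τ: -7.80719 -8.93360 -6.43351 3.41835
step 20 , theta: 0.08646 1.46916 2.49522 -0.86015 , qd: -4.41439 -0.95838 1.90063 -0.42057 , eef: 0.11518 -0.09673 0.34652 , τ: -3.15981 -7.92959 -5.53114 3.15084
step 21 , theta: -0.00365 1.44976 2.52839 -0.87005 , qd: -4.59720 -0.98089 1.40736 -0.58603 , eef: 0.13101 -0.10028 0.32881 , τ: 2.04646 -6.95002 -4.61707 2.96037
step 22 , theta: -0.09650 1.43028 2.55190 -0.88387 , qd: -4.68736 -0.96481 0.93742 -0.81060 , eef: 0.14855 -0.10397 0.31219 , τ: 7.50245 -6.05514 -3.74255 2.83558
step 23 , theta: -0.19018 1.41145 2.56637 -0.90253 , qd: -4.68151 -0.91650 0.50611 -1.06521 , eef: 0.16756 -0.10740 0.29614 , τ: 12.82241 -5.29956 -2.95141 2.76017
step 24 , theta: -0.28281 1.39381 2.57270 -0.92633 , qd: -4.58343 -0.84473 0.12549 -1.32100 , eef: 0.18762 -0.11020 0.28031 , τ: 17.62757 -4.71648 -2.27511 2.71568
step 25 , theta: -0.37268 1.37773 2.57205 -0.95501 , qd: -4.40445 -0.76064 -0.18763 -1.54579 , eef: 0.20818 -0.11211 0.26452 , τ: 21.61448 -4.31873 -1.74149 2.68330
step 26 , theta: -0.45831 1.36338 2.56577 -0.98776 , qd: -4.16059 -0.67160 -0.43739 -1.72643 , eef: 0.22865 -0.11299 0.24878 , τ: 24.62758 -4.08922 -1.34130 2.65079
step 27 , theta: -0.53860 1.35080 2.55511 -1.02362 , qd: -3.87072 -0.58390 -0.62558 -1.85266 , eef: 0.24852 -0.11284 0.23322 , τ: 26.64646 -4.00077 -1.06242 2.60990
step 28 , theta: -0.61283 1.33991 2.54125 -1.06145 , qd: -3.55372 -0.50212 -0.75541 -1.92066 , eef: 0.26737 -0.11178 0.21802 , τ: 27.75490 -4.02353 -0.88843 2.55714
step 29 , theta: -0.68061 1.33058 2.52531 -1.10009 , qd: -3.22633 -0.42902 -0.83328 -1.93401 , eef: 0.28490 -0.10998 0.20341 , τ: 28.10189 -4.12848 -0.79910 2.49334
step 30 , theta: -0.74188 1.32261 2.50826 -1.13854 , qd: -2.90195 -0.36597 -0.86745 -1.90128 , eef: 0.30094 -0.10765 0.18957 , τ: 27.86103 -4.29012 -0.77376 2.42200
step 31 , theta: -0.79679 1.31580 2.49088 -1.17598 , qd: -2.59036 -0.31336 -0.86686 -1.83355 , eef: 0.31541 -0.10499 0.17662 , τ: 27.20052 -4.48742 -0.79362 2.34766
step 32 , theta: -0.84566 1.30994 2.47377 -1.21182 , qd: -2.29804 -0.27091 -0.84017 -1.74214 , eef: 0.32834 -0.10218 0.16466 , τ: 26.26617 -4.70374 -0.84297 2.27466
step 33 , theta: -0.88892 1.30483 2.45739 -1.24568 , qd: -2.02872 -0.23790 -0.79509 -1.63722 , eef: 0.33980 -0.09938 0.15373 , τ: 25.17481 -4.92641 -0.90953 2.20634
step 34 , theta: -0.92704 1.30030 2.44204 -1.27738 , qd: -1.78405 -0.21337 -0.73812 -1.52697 , eef: 0.34989 -0.09669 0.14380


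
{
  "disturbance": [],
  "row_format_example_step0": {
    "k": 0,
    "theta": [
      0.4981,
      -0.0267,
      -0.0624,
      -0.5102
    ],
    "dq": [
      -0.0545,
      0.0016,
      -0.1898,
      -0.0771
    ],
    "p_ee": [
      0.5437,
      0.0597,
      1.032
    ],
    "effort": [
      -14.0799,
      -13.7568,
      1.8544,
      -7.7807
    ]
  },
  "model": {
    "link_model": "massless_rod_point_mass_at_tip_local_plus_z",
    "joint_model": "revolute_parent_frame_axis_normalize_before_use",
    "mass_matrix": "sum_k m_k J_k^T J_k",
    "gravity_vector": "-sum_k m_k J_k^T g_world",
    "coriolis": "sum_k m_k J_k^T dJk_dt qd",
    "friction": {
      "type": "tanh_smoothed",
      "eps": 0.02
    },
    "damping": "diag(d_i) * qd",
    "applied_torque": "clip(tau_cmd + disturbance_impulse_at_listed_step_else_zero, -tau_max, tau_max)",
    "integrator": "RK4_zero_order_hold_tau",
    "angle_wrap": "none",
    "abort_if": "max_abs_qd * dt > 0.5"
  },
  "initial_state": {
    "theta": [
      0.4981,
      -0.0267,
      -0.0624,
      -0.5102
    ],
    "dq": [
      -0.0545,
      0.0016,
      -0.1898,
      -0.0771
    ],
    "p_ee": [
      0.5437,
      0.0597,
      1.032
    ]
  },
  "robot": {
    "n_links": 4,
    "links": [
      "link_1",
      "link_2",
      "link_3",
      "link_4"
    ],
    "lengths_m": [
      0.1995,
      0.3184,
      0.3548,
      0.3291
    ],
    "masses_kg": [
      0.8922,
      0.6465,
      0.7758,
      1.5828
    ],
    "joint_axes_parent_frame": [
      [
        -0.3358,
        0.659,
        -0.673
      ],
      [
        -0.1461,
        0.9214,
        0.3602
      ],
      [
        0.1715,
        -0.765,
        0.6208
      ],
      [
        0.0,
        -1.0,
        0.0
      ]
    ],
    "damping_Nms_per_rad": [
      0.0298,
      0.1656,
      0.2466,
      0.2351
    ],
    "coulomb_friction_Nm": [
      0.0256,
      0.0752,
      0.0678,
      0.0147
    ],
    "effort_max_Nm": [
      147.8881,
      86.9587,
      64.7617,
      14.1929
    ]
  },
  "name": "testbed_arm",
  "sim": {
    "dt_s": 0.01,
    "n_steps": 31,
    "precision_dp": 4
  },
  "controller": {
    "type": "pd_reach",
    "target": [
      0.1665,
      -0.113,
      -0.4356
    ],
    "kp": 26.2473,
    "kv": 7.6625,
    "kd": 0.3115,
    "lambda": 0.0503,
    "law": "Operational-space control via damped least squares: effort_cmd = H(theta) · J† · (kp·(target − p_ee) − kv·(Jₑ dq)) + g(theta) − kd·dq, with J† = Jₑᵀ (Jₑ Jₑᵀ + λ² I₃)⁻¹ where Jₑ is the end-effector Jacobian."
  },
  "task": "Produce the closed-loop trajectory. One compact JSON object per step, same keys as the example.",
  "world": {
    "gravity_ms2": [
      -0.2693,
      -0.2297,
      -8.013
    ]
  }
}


{"k":1,"theta":[0.5,-0.0304,-0.0598,-0.5249],"dq":[0.4291,-0.7483,0.6477,-2.7892],"p_ee":[0.5439,0.0588,1.0302],"effort":[-13.6958,-13.1524,1.8033,-6.3315]}
{"k":2,"theta":[0.5061,-0.0415,-0.0522,-0.5621],"dq":[0.7671,-1.4467,0.8411,-4.5986],"p_ee":[0.5435,0.0569,1.0258],"effort":[-12.7023,-11.9962,1.6309,-5.471]}
{"k":3,"theta":[0.5147,-0.0586,-0.044,-0.6145],"dq":[0.9481,-1.9656,0.7774,-5.8273],"p_ee":[0.5424,0.0542,1.0194],"effort":[-11.2251,-10.4234,1.2879,-4.9637]}
{"k":4,"theta":[0.5246,-0.08,-0.0369,-0.6771],"dq":[1.0103,-2.2961,0.6352,-6.6683],"p_ee":[0.5405,0.0507,1.011],"effort":[-9.4758,-8.6251,0.8305,-4.653]}
{"k":5,"theta":[0.5347,-0.1039,-0.0313,-0.7468],"dq":[0.9981,-2.4742,0.4833,-7.2404],"p_ee":[0.5378,0.0466,1.0008],"effort":[-7.6597,-6.7871,0.3411,-4.4363]}
{"k":6,"theta":[0.5444,-0.1291,-0.0272,-0.8211],"dq":[0.946,-2.5413,0.3419,-7.6222],"p_ee":[0.5343,0.0419,0.989],"effort":[-5.9224,-5.0416,-0.1161,-4.2481]}
{"k":7,"theta":[0.5535,-0.1545,-0.0244,-0.8986],"dq":[0.8763,-2.532,0.2132,-7.8682],"p_ee":[0.5299,0.0369,0.9756],"effort":[-4.3438,-3.4597,-0.505,-4.0489]}
{"k":8,"theta":[0.5619,-0.1795,-0.0229,-0.9781],"dq":[0.8022,-2.471,0.0936,-8.0168],"p_ee":[0.5248,0.0315,0.9607],"effort":[-2.9537,-2.0673,-0.8117,-3.8161]}
{"k":9,"theta":[0.5696,-0.2037,-0.0225,-1.0587],"dq":[0.7303,-2.3727,-0.0173,-8.0974],"p_ee":[0.519,0.026,0.9445],"effort":[-1.7547,-0.8641,-1.0388,-3.5386]}
{"k":10,"theta":[0.5765,-0.2268,-0.0232,-1.1398],"dq":[0.6612,-2.2412,-0.1115,-8.135],"p_ee":[0.5126,0.0202,0.9269],"effort":[-0.7408,0.1615,-1.2029,-3.2119]}
{"k":11,"theta":[0.5828,-0.2485,-0.0248,-1.2211],"dq":[0.6011,-2.0952,-0.2149,-8.1316],"p_ee":[0.5057,0.0145,0.9082],"effort":[0.1263,1.0404,-1.3014,-2.8409]}
{"k":12,"theta":[0.5886,-0.2686,-0.0275,-1.3023],"dq":[0.5502,-1.9375,-0.3277,-8.0982],"p_ee":[0.4982,0.0087,0.8884],"effort":[0.872,1.7958,-1.3461,-2.4298]}
{"k":13,"theta":[0.5939,-0.2872,-0.0314,-1.383],"dq":[0.508,-1.7693,-0.4502,-8.0426],"p_ee":[0.4902,0.003,0.8676],"effort":[1.5203,2.4502,-1.3492,-1.9849]}
{"k":14,"theta":[0.5988,-0.304,-0.0365,-1.463],"dq":[0.4741,-1.5913,-0.5832,-7.9701],"p_ee":[0.4819,-0.0027,0.8459],"effort":[2.0935,3.0248,-1.3215,-1.5135]}
{"k":15,"theta":[0.6034,-0.3189,-0.0431,-1.5422],"dq":[0.4477,-1.4032,-0.7275,-7.8846],"p_ee":[0.4731,-0.0082,0.8234],"effort":[2.6121,3.5392,-1.2732,-1.0241]}
{"k":16,"theta":[0.6077,-0.332,-0.0511,-1.6206],"dq":[0.4281,-1.2048,-0.8845,-7.7886],"p_ee":[0.464,-0.0136,0.8003],"effort":[3.0948,4.0115,-1.2133,-0.5251]}
{"k":17,"theta":[0.6119,-0.343,-0.0608,-1.6979],"dq":[0.4148,-0.9953,-1.0552,-7.684],"p_ee":[0.4546,-0.0187,0.7765],"effort":[3.559,4.4586,-1.1505,-0.0252]}
{"k":18,"theta":[0.616,-0.3518,-0.0723,-1.7742],"dq":[0.4071,-0.7737,-1.2412,-7.572],"p_ee":[0.4449,-0.0236,0.7524],"effort":[4.0214,4.8965,-1.0925,0.4672]}
{"k":19,"theta":[0.6201,-0.3584,-0.0857,-1.8493],"dq":[0.4044,-0.5389,-1.4441,-7.4533],"p_ee":[0.4348,-0.0282,0.7279],"effort":[4.4979,5.3409,-1.0472,0.944]}
{"k":20,"theta":[0.6242,-0.3626,-0.1012,-1.9232],"dq":[0.406,-0.29,-1.6656,-7.3282],"p_ee":[0.4245,-0.0324,0.7032],"effort":[5.0047,5.8077,-1.0218,1.3974]}
{"k":21,"theta":[0.6282,-0.3641,-0.1191,-1.9958],"dq":[0.4115,-0.0258,-1.9076,-7.1965],"p_ee":[0.414,-0.0363,0.6785],"effort":[5.5585,6.3136,-1.024,1.8204]}
{"k":22,"theta":[0.6324,-0.3631,-0.1395,-2.067],"dq":[0.4274,0.2448,-2.1786,-7.0557],"p_ee":[0.4033,-0.0397,0.6539],"effort":[6.1903,6.8924,-1.0606,2.2059]}
{"k":23,"theta":[0.6368,-0.3592,-0.1628,-2.1368],"dq":[0.4479,0.5305,-2.4748,-6.9068],"p_ee":[0.3923,-0.0426,0.6296],"effort":[6.9066,7.5497,-1.141,2.5491]}
{"k":24,"theta":[0.6414,-0.3524,-0.1891,-2.2051],"dq":[0.4717,0.8328,-2.7977,-6.7489],"p_ee":[0.3813,-0.045,0.6057],"effort":[7.726,8.3055,-1.2745,2.8456]}
{"k":25,"theta":[0.6463,-0.3425,-0.2188,-2.2718],"dq":[0.4992,1.1509,-3.1501,-6.5799],"p_ee":[0.3701,-0.0468,0.5824],"effort":[8.6723,9.1869,-1.4721,3.0923]}
{"k":26,"theta":[0.6514,-0.3293,-0.2522,-2.3366],"dq":[0.5316,1.4829,-3.5347,-6.3977],"p_ee":[0.359,-0.048,0.56],"effort":[9.7716,10.2259,-1.7464,3.2873]}
{"k":27,"theta":[0.6569,-0.3128,-0.2896,-2.3996],"dq":[0.5711,1.8255,-3.9547,-6.1998],"p_ee":[0.348,-0.0485,0.5387],"effort":[11.0527,11.46,-2.1124,3.4308]}
{"k":28,"theta":[0.6629,-0.2928,-0.3314,-2.4606],"dq":[0.6215,2.174,-4.4129,-5.9836],"p_ee":[0.3373,-0.0484,0.5186],"effort":[12.5457,12.9323,-2.5884,3.5249]}
{"k":29,"theta":[0.6695,-0.2693,-0.378,-2.5193],"dq":[0.6888,2.522,-4.912,-5.7476],"p_ee":[0.3272,-0.0476,0.4999],"effort":[14.2794,14.6898,-3.1965,3.5742]}
{"k":30,"theta":[0.6768,-0.2423,-0.4299,-2.5755],"dq":[0.7822,2.862,-5.4548,-5.4919],"p_ee":[0.3178,-0.0463,0.4828],"effort":[16.2746,16.7767,-3.9616,3.5852]}
{"k":31,"theta":[0.6852,-0.2121,-0.4873,-2.6291],"dq":[0.9129,3.1877,-6.0427,-5.2204],"p_ee":[0.3096,-0.0443,0.4673]}


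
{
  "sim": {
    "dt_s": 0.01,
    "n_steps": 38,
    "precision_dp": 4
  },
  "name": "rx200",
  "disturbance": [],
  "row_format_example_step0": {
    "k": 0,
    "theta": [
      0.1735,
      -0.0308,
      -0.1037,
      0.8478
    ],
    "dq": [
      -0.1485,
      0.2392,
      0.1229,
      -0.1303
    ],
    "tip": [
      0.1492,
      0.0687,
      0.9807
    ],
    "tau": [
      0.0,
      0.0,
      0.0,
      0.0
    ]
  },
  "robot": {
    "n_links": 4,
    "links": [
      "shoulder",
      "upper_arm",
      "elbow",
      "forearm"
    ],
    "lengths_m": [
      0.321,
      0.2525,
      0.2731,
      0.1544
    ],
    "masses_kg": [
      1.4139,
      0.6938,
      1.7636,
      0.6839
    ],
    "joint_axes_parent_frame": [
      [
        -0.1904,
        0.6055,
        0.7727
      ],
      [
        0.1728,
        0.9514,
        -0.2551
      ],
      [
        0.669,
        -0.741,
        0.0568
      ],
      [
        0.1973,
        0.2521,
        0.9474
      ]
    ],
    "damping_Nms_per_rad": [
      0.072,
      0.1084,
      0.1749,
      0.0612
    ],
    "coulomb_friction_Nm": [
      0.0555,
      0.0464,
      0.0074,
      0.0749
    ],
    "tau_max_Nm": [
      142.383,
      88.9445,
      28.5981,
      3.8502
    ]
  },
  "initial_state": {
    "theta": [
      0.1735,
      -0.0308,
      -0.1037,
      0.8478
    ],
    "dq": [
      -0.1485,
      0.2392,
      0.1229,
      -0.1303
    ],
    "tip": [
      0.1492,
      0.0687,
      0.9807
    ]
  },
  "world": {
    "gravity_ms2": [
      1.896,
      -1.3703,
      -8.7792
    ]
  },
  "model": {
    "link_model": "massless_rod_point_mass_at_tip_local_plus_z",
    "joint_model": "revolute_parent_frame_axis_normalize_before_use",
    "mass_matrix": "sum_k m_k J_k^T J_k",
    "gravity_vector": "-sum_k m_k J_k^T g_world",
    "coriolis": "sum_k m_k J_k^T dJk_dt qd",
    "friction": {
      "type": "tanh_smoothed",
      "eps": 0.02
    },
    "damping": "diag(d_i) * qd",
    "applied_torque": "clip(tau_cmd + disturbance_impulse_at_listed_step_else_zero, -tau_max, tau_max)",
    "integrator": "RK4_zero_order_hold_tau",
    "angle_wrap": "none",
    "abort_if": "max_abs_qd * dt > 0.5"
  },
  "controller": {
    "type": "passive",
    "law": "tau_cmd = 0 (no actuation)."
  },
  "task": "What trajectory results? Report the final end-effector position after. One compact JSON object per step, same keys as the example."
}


{"k":1,"theta":[0.1722,-0.0283,-0.1021,0.8508],"dq":[-0.1174,0.2718,0.1642,0.26],"tip":[0.1499,0.0677,0.9807],"tau":[0.0,0.0,0.0,0.0]}
{"k":2,"theta":[0.1711,-0.0253,-0.1005,0.8517],"dq":[-0.0979,0.3172,0.1811,0.239],"tip":[0.1508,0.0668,0.9806],"tau":[0.0,0.0,0.0,0.0]}
{"k":3,"theta":[0.1702,-0.0219,-0.0987,0.8526],"dq":[-0.0788,0.3631,0.1983,0.2305],"tip":[0.1521,0.0658,0.9805],"tau":[0.0,0.0,0.0,0.0]}
{"k":4,"theta":[0.1695,-0.018,-0.0967,0.8533],"dq":[-0.0604,0.4096,0.2154,0.2305],"tip":[0.1538,0.0647,0.9803],"tau":[0.0,0.0,0.0,0.0]}
{"k":5,"theta":[0.1689,-0.0136,-0.0946,0.8541],"dq":[-0.0429,0.4573,0.2322,0.2313],"tip":[0.1558,0.0637,0.98],"tau":[0.0,0.0,0.0,0.0]}
{"k":6,"theta":[0.1685,-0.0087,-0.0922,0.8548],"dq":[-0.0265,0.5063,0.2485,0.2338],"tip":[0.1581,0.0626,0.9797],"tau":[0.0,0.0,0.0,0.0]}
{"k":7,"theta":[0.1683,-0.0034,-0.0898,0.8556],"dq":[-0.0117,0.557,0.2638,0.2381],"tip":[0.1608,0.0615,0.9793],"tau":[0.0,0.0,0.0,0.0]}
{"k":8,"theta":[0.1682,0.0025,-0.0872,0.8564],"dq":[0.0005,0.6099,0.2773,0.2494],"tip":[0.1639,0.0604,0.9788],"tau":[0.0,0.0,0.0,0.0]}
{"k":9,"theta":[0.1682,0.0089,-0.0844,0.8573],"dq":[0.0092,0.6658,0.2877,0.2536],"tip":[0.1674,0.0592,0.9783],"tau":[0.0,0.0,0.0,0.0]}
{"k":10,"theta":[0.1683,0.0159,-0.0816,0.8583],"dq":[0.0161,0.7234,0.2976,0.2862],"tip":[0.1712,0.058,0.9776],"tau":[0.0,0.0,0.0,0.0]}
{"k":11,"theta":[0.1684,0.0235,-0.0787,0.8592],"dq":[0.0183,0.7862,0.2998,0.214],"tip":[0.1754,0.0567,0.9768],"tau":[0.0,0.0,0.0,0.0]}
{"k":12,"theta":[0.1686,0.0317,-0.0757,0.8611],"dq":[0.03,0.8395,0.3257,0.5408],"tip":[0.18,0.0554,0.9759],"tau":[0.0,0.0,0.0,0.0]}
{"k":13,"theta":[0.1688,0.0405,-0.0726,0.8635],"dq":[0.0235,0.9124,0.3131,0.2709],"tip":[0.1851,0.054,0.9749],"tau":[0.0,0.0,0.0,0.0]}
{"k":14,"theta":[0.169,0.05,-0.0696,0.8652],"dq":[0.0284,0.9744,0.3273,0.4326],"tip":[0.1905,0.0526,0.9738],"tau":[0.0,0.0,0.0,0.0]}
{"k":15,"theta":[0.1692,0.0602,-0.0664,0.8667],"dq":[0.0216,1.0496,0.3161,0.2088],"tip":[0.1963,0.0511,0.9725],"tau":[0.0,0.0,0.0,0.0]}
{"k":16,"theta":[0.1694,0.071,-0.0633,0.8684],"dq":[0.0288,1.1116,0.3383,0.514],"tip":[0.2026,0.0496,0.971],"tau":[0.0,0.0,0.0,0.0]}
{"k":17,"theta":[0.1696,0.0826,-0.0601,0.8703],"dq":[0.0184,1.1925,0.3208,0.224],"tip":[0.2092,0.0479,0.9694],"tau":[0.0,0.0,0.0,0.0]}
{"k":18,"theta":[0.1697,0.0949,-0.0569,0.8719],"dq":[0.0234,1.2595,0.3397,0.4963],"tip":[0.2163,0.0462,0.9675],"tau":[0.0,0.0,0.0,0.0]}
{"k":19,"theta":[0.1699,0.108,-0.0538,0.8736],"dq":[0.0118,1.3445,0.3193,0.1871],"tip":[0.2238,0.0444,0.9655],"tau":[0.0,0.0,0.0,0.0]}
{"k":20,"theta":[0.1699,0.1219,-0.0506,0.8748],"dq":[0.016,1.4156,0.3366,0.4492],"tip":[0.2317,0.0426,0.9632],"tau":[0.0,0.0,0.0,0.0]}
{"k":21,"theta":[0.17,0.1365,-0.0475,0.876],"dq":[0.0046,1.504,0.3151,0.1406],"tip":[0.2401,0.0406,0.9607],"tau":[0.0,0.0,0.0,0.0]}
{"k":22,"theta":[0.17,0.152,-0.0444,0.8766],"dq":[0.0086,1.5791,0.331,0.3931],"tip":[0.2489,0.0385,0.9579],"tau":[0.0,0.0,0.0,0.0]}
{"k":23,"theta":[0.17,0.1682,-0.0412,0.8788],"dq":[0.007,1.6616,0.333,0.4575],"tip":[0.2581,0.0363,0.9548],"tau":[0.0,0.0,0.0,0.0]}
{"k":24,"theta":[0.17,0.1854,-0.0381,0.8803],"dq":[-0.0013,1.7531,0.315,0.2278],"tip":[0.2678,0.034,0.9514],"tau":[0.0,0.0,0.0,0.0]}
{"k":25,"theta":[0.1699,0.2034,-0.0351,0.8813],"dq":[0.0011,1.8365,0.3233,0.3813],"tip":[0.278,0.0316,0.9476],"tau":[0.0,0.0,0.0,0.0]}
{"k":26,"theta":[0.1699,0.2222,-0.032,0.8832],"dq":[0.0013,1.9246,0.3242,0.4368],"tip":[0.2886,0.029,0.9435],"tau":[0.0,0.0,0.0,0.0]}
{"k":27,"theta":[0.1698,0.242,-0.0289,0.8854],"dq":[0.0012,2.0157,0.3217,0.4411],"tip":[0.2997,0.0264,0.9389],"tau":[0.0,0.0,0.0,0.0]}
{"k":28,"theta":[0.1698,0.2627,-0.0259,0.8875],"dq":[0.002,2.109,0.3182,0.4239],"tip":[0.3112,0.0236,0.9339],"tau":[0.0,0.0,0.0,0.0]}
{"k":29,"theta":[0.1697,0.2843,-0.0229,0.8894],"dq":[0.0042,2.2042,0.3148,0.3938],"tip":[0.3232,0.0206,0.9284],"tau":[0.0,0.0,0.0,0.0]}
{"k":30,"theta":[0.1697,0.3068,-0.02,0.8909],"dq":[0.0083,2.3012,0.3122,0.3557],"tip":[0.3356,0.0175,0.9224],"tau":[0.0,0.0,0.0,0.0]}
{"k":31,"theta":[0.1698,0.3304,-0.017,0.892],"dq":[0.0146,2.4,0.3112,0.3126],"tip":[0.3484,0.0143,0.9158],"tau":[0.0,0.0,0.0,0.0]}
{"k":32,"theta":[0.1699,0.355,-0.0141,0.8927],"dq":[0.0233,2.5007,0.3122,0.2659],"tip":[0.3616,0.0109,0.9086],"tau":[0.0,0.0,0.0,0.0]}
{"k":33,"theta":[0.1701,0.3805,-0.0111,0.8928],"dq":[0.0349,2.6032,0.3161,0.2165],"tip":[0.3752,0.0073,0.9008],"tau":[0.0,0.0,0.0,0.0]}
{"k":34,"theta":[0.1705,0.4071,-0.0081,0.8925],"dq":[0.0501,2.7076,0.3242,0.1661],"tip":[0.3893,0.0035,0.8924],"tau":[0.0,0.0,0.0,0.0]}
{"k":35,"theta":[0.171,0.4348,-0.005,0.8917],"dq":[0.0698,2.8138,0.3388,0.1171],"tip":[0.4036,-0.0004,0.8832],"tau":[0.0,0.0,0.0,0.0]}
{"k":36,"theta":[0.1718,0.4635,-0.0016,0.8904],"dq":[0.0947,2.9221,0.3614,0.0699],"tip":[0.4184,-0.0044,0.8732],"tau":[0.0,0.0,0.0,0.0]}
{"k":37,"theta":[0.1728,0.4933,0.0019,0.8886],"dq":[0.1253,3.0327,0.3934,0.0239],"tip":[0.4334,-0.0087,0.8625],"tau":[0.0,0.0,0.0,0.0]}
{"k":38,"theta":[0.1742,0.5242,0.0059,0.8866],"dq":[0.1621,3.1459,0.4366,-0.0108],"tip":[0.4487,-0.0131,0.8509]}
{"summary": "final tip position (m): 0.4487 -0.0131 0.8509"}


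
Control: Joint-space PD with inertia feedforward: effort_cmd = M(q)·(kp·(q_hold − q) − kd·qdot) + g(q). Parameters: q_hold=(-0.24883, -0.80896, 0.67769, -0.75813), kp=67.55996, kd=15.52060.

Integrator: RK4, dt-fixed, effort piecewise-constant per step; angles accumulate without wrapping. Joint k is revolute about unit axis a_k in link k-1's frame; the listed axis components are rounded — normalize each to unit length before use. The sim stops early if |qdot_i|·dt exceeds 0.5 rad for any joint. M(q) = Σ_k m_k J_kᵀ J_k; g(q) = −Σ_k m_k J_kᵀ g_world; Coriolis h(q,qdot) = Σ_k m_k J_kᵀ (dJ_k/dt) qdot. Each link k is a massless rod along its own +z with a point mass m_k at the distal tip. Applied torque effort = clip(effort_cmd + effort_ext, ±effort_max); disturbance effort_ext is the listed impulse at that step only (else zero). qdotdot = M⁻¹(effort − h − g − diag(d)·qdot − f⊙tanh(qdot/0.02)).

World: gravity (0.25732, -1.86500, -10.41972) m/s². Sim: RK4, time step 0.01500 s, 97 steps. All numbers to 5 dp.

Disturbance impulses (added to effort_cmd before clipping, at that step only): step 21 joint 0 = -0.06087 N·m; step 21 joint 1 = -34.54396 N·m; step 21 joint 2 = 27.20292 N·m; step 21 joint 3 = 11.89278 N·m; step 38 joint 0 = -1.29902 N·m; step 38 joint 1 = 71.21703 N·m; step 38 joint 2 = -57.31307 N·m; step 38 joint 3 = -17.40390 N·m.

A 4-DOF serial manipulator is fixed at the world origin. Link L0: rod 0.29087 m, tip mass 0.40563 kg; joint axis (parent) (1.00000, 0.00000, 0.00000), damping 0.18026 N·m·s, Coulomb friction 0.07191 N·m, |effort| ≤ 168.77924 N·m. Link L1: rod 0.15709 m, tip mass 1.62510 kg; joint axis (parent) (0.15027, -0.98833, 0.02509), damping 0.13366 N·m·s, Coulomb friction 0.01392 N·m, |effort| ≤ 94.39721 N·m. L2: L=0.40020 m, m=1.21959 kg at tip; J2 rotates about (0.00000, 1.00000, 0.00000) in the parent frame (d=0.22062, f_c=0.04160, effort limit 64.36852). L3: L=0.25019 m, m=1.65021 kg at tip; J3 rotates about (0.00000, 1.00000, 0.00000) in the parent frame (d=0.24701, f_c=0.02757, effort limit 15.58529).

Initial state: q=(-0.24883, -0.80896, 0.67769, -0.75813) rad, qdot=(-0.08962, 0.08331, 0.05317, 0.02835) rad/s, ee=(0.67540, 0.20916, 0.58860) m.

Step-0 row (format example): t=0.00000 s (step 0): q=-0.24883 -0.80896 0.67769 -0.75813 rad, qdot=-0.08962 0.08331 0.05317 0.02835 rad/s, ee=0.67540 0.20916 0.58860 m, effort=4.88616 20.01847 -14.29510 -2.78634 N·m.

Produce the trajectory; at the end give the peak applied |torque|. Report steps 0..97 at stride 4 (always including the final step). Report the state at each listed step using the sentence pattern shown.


t=0.06000 s (step 4): q=-0.25181 -0.80722 0.67814 -0.75766 rad, qdot=-0.02125 0.00641 -0.00439 -0.00098 rad/s, ee=0.67502 0.21104 0.58881 m, effort=4.11114 20.32610 -14.58298 -2.85118 N·m.
t=0.12000 s (step 8): q=-0.25225 -0.80712 0.67800 -0.75773 rad, qdot=0.00240 -0.00117 -0.00034 -0.00075 rad/s, ee=0.67494 0.21134 0.58887 m, effort=3.74092 20.47734 -14.73891 -2.89282 N·m.
t=0.18000 s (step 12): q=-0.25186 -0.80726 0.67804 -0.75775 rad, qdot=0.00900 -0.00324 0.00133 -0.00007 rad/s, ee=0.67500 0.21109 0.58884 m, effort=3.58552 20.54813 -14.80963 -2.91264 N·m.
t=0.24000 s (step 16): q=-0.25129 -0.80747 0.67813 -0.75774 rad, qdot=0.00958 -0.00355 0.00154 0.00007 rad/s, ee=0.67509 0.21071 0.58878 m, effort=3.51752 20.57891 -14.83982 -2.92144 N·m.
t=0.30000 s (step 20): q=-0.25075 -0.80767 0.67822 -0.75774 rad, qdot=0.00826 -0.00315 0.00128 0.00002 rad/s, ee=0.67517 0.21034 0.58871 m, effort=3.48639 20.59056 -14.85131 -2.92502 N·m.
t=0.36000 s (step 24): q=-0.25014 -0.80929 0.67969 -0.71396 rad, qdot=0.01233 -0.05580 0.01968 0.69966 rad/s, ee=0.68410 0.20703 0.57999 m, effort=3.45403 26.34559 -19.39827 -4.85270 N·m.
t=0.42000 s (step 28): q=-0.24954 -0.81196 0.68037 -0.69692 rad, qdot=0.00728 -0.02652 0.00553 0.00772 rad/s, ee=0.68814 0.20518 0.57514 m, effort=3.42862 23.12249 -16.86822 -3.80591 N·m.
t=0.48000 s (step 32): q=-0.24927 -0.81229 0.68031 -0.70121 rad, qdot=0.00235 0.01116 -0.00620 -0.11822 rad/s, ee=0.68747 0.20524 0.57571 m, effort=3.41847 21.52986 -15.61929 -3.35562 N·m.
t=0.54000 s (step 36): q=-0.24920 -0.81113 0.67981 -0.70899 rad, qdot=0.00034 0.02476 -0.00934 -0.13341 rad/s, ee=0.68560 0.20592 0.57807 m, effort=3.41564 20.80876 -15.05524 -3.14596 N·m.
t=0.60000 s (step 40): q=-0.25558 -0.76017 0.71598 -0.69734 rad, qdot=-0.20953 1.68691 1.14679 0.56406 rad/s, ee=0.67909 0.20885 0.58951 m, effort=3.71996 6.27099 -4.87990 -0.50326 N·m.
t=0.66000 s (step 44): q=-0.26112 -0.71301 0.74267 -0.68495 rad, qdot=-0.01685 0.18661 0.02145 -0.03827 rad/s, ee=0.67146 0.21268 0.60323 m, effort=3.64014 13.98909 -10.37367 -1.84906 N·m.
t=0.72000 s (step 48): q=-0.26070 -0.71432 0.73832 -0.69174 rad, qdot=0.02058 -0.14965 -0.11156 -0.15584 rad/s, ee=0.66967 0.21350 0.60588 m, effort=3.62099 17.83000 -13.22504 -2.59250 N·m.
t=0.78000 s (step 52): q=-0.25923 -0.72594 0.73153 -0.70138 rad, qdot=0.02624 -0.21806 -0.10995 -0.15794 rad/s, ee=0.67034 0.21292 0.60373 m, effort=3.61381 19.65188 -14.55793 -2.94646 N·m.
t=0.84000 s (step 56): q=-0.25771 -0.73887 0.72549 -0.71020 rad, qdot=0.02394 -0.20744 -0.09172 -0.13529 rad/s, ee=0.67175 0.21192 0.60017 m, effort=3.59843 20.44875 -15.11071 -3.09267 N·m.
t=0.90000 s (step 60): q=-0.25640 -0.75033 0.72055 -0.71758 rad, qdot=0.01975 -0.17398 -0.07431 -0.11147 rad/s, ee=0.67315 0.21096 0.59670 m, effort=3.58016 20.74327 -15.28660 -3.13574 N·m.
t=0.96000 s (step 64): q=-0.25534 -0.75966 0.71654 -0.72364 rad, qdot=0.01571 -0.13827 -0.06063 -0.09111 rad/s, ee=0.67426 0.21018 0.59385 m, effort=3.56112 20.80782 -15.29518 -3.13236 N·m.
t=1.02000 s (step 68): q=-0.25451 -0.76699 0.71325 -0.72858 rad, qdot=0.01243 -0.10726 -0.05031 -0.07432 rad/s, ee=0.67505 0.20961 0.59173 m, effort=3.54257 20.77923 -15.24058 -3.11144 N·m.
t=1.08000 s (step 72): q=-0.25384 -0.77264 0.71049 -0.73260 rad, qdot=0.00990 -0.08255 -0.04249 -0.06051 rad/s, ee=0.67556 0.20921 0.59023 m, effort=3.52562 20.72250 -15.17118 -3.08666 N·m.
t=1.14000 s (step 76): q=-0.25331 -0.77699 0.70813 -0.73588 rad, qdot=0.00801 -0.06374 -0.03646 -0.04922 rad/s, ee=0.67587 0.20894 0.58923 m, effort=3.51105 20.66576 -15.10706 -3.06373 N·m.
t=1.20000 s (step 80): q=-0.25287 -0.78037 0.70610 -0.73855 rad, qdot=0.00658 -0.04983 -0.03179 -0.04016 rad/s, ee=0.67603 0.20878 0.58858 m, effort=3.49909 20.61916 -15.05462 -3.04443 N·m.
t=1.26000 s (step 84): q=-0.25251 -0.78304 0.70432 -0.74073 rad, qdot=0.00550 -0.03975 -0.02814 -0.03313 rad/s, ee=0.67611 0.20867 0.58819 m, effort=3.48963 20.58467 -15.01431 -3.02877 N·m.
t=1.32000 s (step 88): q=-0.25221 -0.78519 0.70272 -0.74255 rad, qdot=0.00468 -0.03256 -0.02527 -0.02782 rad/s, ee=0.67612 0.20861 0.58796 m, effort=3.48231 20.56100 -14.98432 -3.01616 N·m.
t=1.38000 s (step 92): q=-0.25195 -0.78697 0.70128 -0.74409 rad, qdot=0.00404 -0.02741 -0.02297 -0.02383 rad/s, ee=0.67610 0.20859 0.58783 m, effort=3.47672 20.54582 -14.96232 -3.00592 N·m.
t=1.44000 s (step 96): q=-0.25172 -0.78850 0.69997 -0.74542 rad, qdot=0.00354 -0.02367 -0.02107 -0.02078 rad/s, ee=0.67606 0.20858 0.58778 m, effort=3.47245 20.53683 -14.94620 -2.99752 N·m.
t=1.45500 s (step 97): q=-0.25167 -0.78884 0.69966 -0.74573 rad, qdot=0.00343 -0.02289 -0.02064 -0.02012 rad/s, ee=0.67605 0.20858 0.58777 m.
max |effort| (N·m): 91.84479
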